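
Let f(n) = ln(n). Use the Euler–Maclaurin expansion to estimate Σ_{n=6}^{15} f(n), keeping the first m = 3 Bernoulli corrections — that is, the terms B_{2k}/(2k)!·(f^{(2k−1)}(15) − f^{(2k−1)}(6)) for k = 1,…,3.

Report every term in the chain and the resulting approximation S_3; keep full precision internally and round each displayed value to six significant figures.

S_3 ≈ 23.1118

∫_6^15 ln(x) dx evaluates to 20.8702.
½[f(6) + f(15)] = ½[1.79176 + 2.70805] = 2.24990.
Running total after boundary: 23.1201.
Order-1 term: 1/12 · (0.0666667 − 0.166667) = -0.00833333.
Running total after k=1: 23.1118.
Order-2 term: −1/720 · (0.000592593 − 0.00925926) = 1.20370e-05.
Running total after k=2: 23.1118.
Order-3 term: 1/30240 · (3.16049e-05 − 0.00308642) = -1.01019e-07.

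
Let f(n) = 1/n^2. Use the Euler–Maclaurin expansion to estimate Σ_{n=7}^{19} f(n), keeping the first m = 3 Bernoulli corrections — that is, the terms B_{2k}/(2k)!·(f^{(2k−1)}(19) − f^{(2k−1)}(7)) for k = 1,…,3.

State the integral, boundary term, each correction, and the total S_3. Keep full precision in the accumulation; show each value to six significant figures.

S_3 ≈ 0.102274

Integral: ∫_7^19 1/x^2 dx = 0.0902256.
Boundary: ½(f(7) + f(19)) = ½(0.0204082 + 0.00277008) = 0.0115891.
So far: 0.101815.
k=1: B_{2}/(2)! × [f^{(1)}(19) − f^{(1)}(7)] = 1/12 × (-0.000291588 − (-0.00583090)) = 0.000461610.
Running total after k=1: 0.102276.
k=2: B_{4}/(4)! × [f^{(3)}(19) − f^{(3)}(7)] = −1/720 × (-9.69267e-06 − (-0.00142798)) = -1.96984e-06.
Running total after k=2: 0.102274.
k=3: B_{6}/(6)! × [f^{(5)}(19) − f^{(5)}(7)] = 1/30240 × (-8.05485e-07 − (-0.000874271)) = 2.88845e-08.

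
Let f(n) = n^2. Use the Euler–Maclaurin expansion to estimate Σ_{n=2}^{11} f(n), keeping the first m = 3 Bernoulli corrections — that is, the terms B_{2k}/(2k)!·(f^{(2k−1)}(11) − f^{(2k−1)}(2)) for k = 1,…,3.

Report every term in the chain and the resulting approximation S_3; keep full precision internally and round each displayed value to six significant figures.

∫_2^11 x^2 dx evaluates to 441.000.
½[f(2) + f(11)] = ½[4.00000 + 121.000] = 62.5000.
Integral + boundary = 503.500.
k=1: B_{2}/(2)! × [f^{(1)}(11) − f^{(1)}(2)] = 1/12 × (22.0000 − 4.00000) = 1.50000.
Partial sum through k=1: 505.000.
k=2: B_{4}/(4)! × [f^{(3)}(11) − f^{(3)}(2)] = −1/720 × (0.00000 − 0.00000) = 0.00000.
Partial sum through k=2: 505.000.
k=3: B_{6}/(6)! × [f^{(5)}(11) − f^{(5)}(2)] = 1/30240 × (0.00000 − 0.00000) = 0.00000.

S_3 ≈ 505.000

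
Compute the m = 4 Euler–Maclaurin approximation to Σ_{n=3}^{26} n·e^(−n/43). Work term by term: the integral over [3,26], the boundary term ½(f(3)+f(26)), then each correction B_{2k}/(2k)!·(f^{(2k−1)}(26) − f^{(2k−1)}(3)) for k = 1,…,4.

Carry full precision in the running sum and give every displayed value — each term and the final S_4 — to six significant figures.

S_4 ≈ 232.382

The integral term ∫_3^26 x·e^(−x/43) dx = 223.936.
Boundary: ½(f(3) + f(26)) = ½(2.79783 + 14.2029) = 8.50036.
Running total after boundary: 232.436.
Order-1 term: 1/12 · (0.215965 − 0.867545) = -0.0542983.
After k=1: 232.382.
Order-2 term: −1/720 · (0.000707677 − 0.00147797) = 1.06985e-06.
After k=2: 232.382.
Order-3 term: 1/30240 · (7.02300e-07 − 1.34491e-06) = -2.12504e-11.
After k=3: 232.382.
Order-4 term: −1/1209600 · (5.52658e-10 − 1.02244e-09) = 3.88377e-16.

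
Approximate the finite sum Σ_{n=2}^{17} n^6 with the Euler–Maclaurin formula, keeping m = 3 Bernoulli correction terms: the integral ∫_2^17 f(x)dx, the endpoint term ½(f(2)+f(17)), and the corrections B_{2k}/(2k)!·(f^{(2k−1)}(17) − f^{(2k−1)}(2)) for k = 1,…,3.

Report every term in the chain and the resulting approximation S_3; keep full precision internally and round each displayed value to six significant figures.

Integral: ∫_2^17 x^6 dx = 5.86198e+07.
Boundary: ½(f(2) + f(17)) = ½(64.0000 + 2.41376e+07) = 1.20688e+07.
Running total after boundary: 7.06886e+07.
Order-1 term: 1/12 · (8.51914e+06 − 192.000) = 709912.
Running total after k=1: 7.13985e+07.
Order-2 term: −1/720 · (589560 − 960.000) = -817.500.
Running total after k=2: 7.13977e+07.
Order-3 term: 1/30240 · (12240.0 − 1440.00) = 0.357143.

S_3 ≈ 7.13977e+07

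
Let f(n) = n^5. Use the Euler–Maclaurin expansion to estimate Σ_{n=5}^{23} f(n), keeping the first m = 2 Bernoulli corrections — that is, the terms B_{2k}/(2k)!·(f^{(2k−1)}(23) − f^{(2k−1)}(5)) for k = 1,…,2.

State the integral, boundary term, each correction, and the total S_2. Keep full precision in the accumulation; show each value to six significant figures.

S_2 ≈ 2.80061e+07

∫_5^23 x^5 dx evaluates to 2.46700e+07.
½[f(5) + f(23)] = ½[3125.00 + 6.43634e+06] = 3.21973e+06.
Integral + boundary = 2.78898e+07.
k=1: B_{2}/(2)! × [f^{(1)}(23) − f^{(1)}(5)] = 1/12 × (1.39920e+06 − 3125.00) = 116340.
After k=1: 2.80061e+07.
k=2: B_{4}/(4)! × [f^{(3)}(23) − f^{(3)}(5)] = −1/720 × (31740.0 − 1500.00) = -42.0000.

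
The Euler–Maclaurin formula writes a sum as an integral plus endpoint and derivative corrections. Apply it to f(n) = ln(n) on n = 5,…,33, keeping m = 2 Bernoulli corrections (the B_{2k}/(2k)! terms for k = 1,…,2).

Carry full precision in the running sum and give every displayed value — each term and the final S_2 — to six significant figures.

S_2 ≈ 81.8764

The integral term ∫_5^33 ln(x) dx = 79.3376.
½[f(5) + f(33)] = ½[1.60944 + 3.49651] = 2.55297.
So far: 81.8905.
Correction k=1: B_{2}/2! · (f^{(1)}(33) − f^{(1)}(5)) = 1/12 · (0.0303030 − 0.200000) = -0.0141414.
Running total after k=1: 81.8764.
Correction k=2: B_{4}/4! · (f^{(3)}(33) − f^{(3)}(5)) = −1/720 · (5.56529e-05 − 0.0160000) = 2.21449e-05.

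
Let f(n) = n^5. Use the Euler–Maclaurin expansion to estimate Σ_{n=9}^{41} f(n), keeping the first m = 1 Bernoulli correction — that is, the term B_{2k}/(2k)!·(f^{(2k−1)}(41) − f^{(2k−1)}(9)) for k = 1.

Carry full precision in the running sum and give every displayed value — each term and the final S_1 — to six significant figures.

Integral: ∫_9^41 x^5 dx = 7.91595e+08.
Boundary: ½(f(9) + f(41)) = ½(59049.0 + 1.15856e+08) = 5.79576e+07.
Running total after boundary: 8.49553e+08.
Order-1 term: 1/12 · (1.41288e+07 − 32805.0) = 1.17467e+06.

S_1 ≈ 8.50728e+08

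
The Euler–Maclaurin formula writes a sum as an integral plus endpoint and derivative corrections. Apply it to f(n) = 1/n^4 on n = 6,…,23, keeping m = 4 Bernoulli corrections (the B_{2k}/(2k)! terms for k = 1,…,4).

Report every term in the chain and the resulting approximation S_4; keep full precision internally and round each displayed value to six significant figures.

Integral: ∫_6^23 1/x^4 dx = 0.00151581.
Boundary: ½(f(6) + f(23)) = ½(0.000771605 + 3.57346e-06) = 0.000387589.
Running total after boundary: 0.00190340.
Order-1 term: 1/12 · (-6.21471e-07 − (-0.000514403)) = 4.28152e-05.
Partial sum through k=1: 0.00194622.
Order-2 term: −1/720 · (-3.52441e-08 − (-0.000428669)) = -5.95325e-07.
Partial sum through k=2: 0.00194562.
Order-3 term: 1/30240 · (-3.73094e-09 − (-0.000666819)) = 2.20508e-08.
Partial sum through k=3: 0.00194564.
Order-4 term: −1/1209600 · (-6.34754e-10 − (-0.00166705)) = -1.37818e-09.

S_4 ≈ 0.00194564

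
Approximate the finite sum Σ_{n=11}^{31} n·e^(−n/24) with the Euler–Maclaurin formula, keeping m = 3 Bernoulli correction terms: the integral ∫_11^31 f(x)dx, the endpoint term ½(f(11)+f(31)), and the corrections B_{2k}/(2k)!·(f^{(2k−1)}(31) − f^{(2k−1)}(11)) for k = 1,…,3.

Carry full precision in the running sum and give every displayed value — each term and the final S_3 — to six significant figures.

∫_11^31 x·e^(−x/24) dx evaluates to 168.410.
Boundary: ½(f(11) + f(31)) = ½(6.95570 + 8.51918) = 7.73744.
Running total after boundary: 176.148.
Order-1 term: 1/12 · (-0.0801536 − 0.342516) = -0.0352224.
Partial sum through k=1: 176.113.
Order-2 term: −1/720 · (0.000815054 − 0.00279026) = 2.74334e-06.
Partial sum through k=2: 176.113.
Order-3 term: 1/30240 · (3.07164e-06 − 8.65603e-06) = -1.84669e-10.

S_3 ≈ 176.113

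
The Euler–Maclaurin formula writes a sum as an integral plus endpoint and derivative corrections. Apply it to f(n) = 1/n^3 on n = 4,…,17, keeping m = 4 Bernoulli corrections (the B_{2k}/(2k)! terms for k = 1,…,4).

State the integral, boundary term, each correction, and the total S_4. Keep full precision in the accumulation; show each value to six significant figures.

∫_4^17 1/x^3 dx evaluates to 0.0295199.
Boundary: ½(f(4) + f(17)) = ½(0.0156250 + 0.000203542) = 0.00791427.
Integral + boundary = 0.0374342.
Order-1 term: 1/12 · (-3.59191e-05 − (-0.0117188)) = 0.000973569.
After k=1: 0.0384077.
Order-2 term: −1/720 · (-2.48575e-06 − (-0.0146484)) = -2.03416e-05.
After k=2: 0.0383874.
Order-3 term: 1/30240 · (-3.61251e-07 − (-0.0384521)) = 1.27155e-06.
After k=3: 0.0383887.
Order-4 term: −1/1209600 · (-9.00003e-08 − (-0.173035)) = -1.43051e-07.

S_4 ≈ 0.0383885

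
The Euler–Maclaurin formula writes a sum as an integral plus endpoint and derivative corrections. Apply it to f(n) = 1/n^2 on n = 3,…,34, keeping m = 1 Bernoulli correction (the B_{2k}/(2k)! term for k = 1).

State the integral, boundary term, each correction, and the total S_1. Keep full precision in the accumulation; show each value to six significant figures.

S_1 ≈ 0.366078

∫_3^34 1/x^2 dx evaluates to 0.303922.
Endpoint term: (f(3) + f(34))/2 = (0.111111 + 0.000865052)/2 = 0.0559881.
Running total after boundary: 0.359910.
k=1: B_{2}/(2)! × [f^{(1)}(34) − f^{(1)}(3)] = 1/12 × (-5.08854e-05 − (-0.0740741)) = 0.00616860.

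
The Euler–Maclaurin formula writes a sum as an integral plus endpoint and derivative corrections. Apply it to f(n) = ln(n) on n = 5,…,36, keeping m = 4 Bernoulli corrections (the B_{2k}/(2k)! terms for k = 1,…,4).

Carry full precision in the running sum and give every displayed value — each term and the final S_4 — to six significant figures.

The integral term ∫_5^36 ln(x) dx = 89.9595.
½[f(5) + f(36)] = ½[1.60944 + 3.58352] = 2.59648.
So far: 92.5560.
Order-1 term: 1/12 · (0.0277778 − 0.200000) = -0.0143519.
Partial sum through k=1: 92.5416.
Order-2 term: −1/720 · (4.28669e-05 − 0.0160000) = 2.21627e-05.
Partial sum through k=2: 92.5416.
Order-3 term: 1/30240 · (3.96916e-07 − 0.00768000) = -2.53955e-07.
Partial sum through k=3: 92.5416.
Order-4 term: −1/1209600 · (9.18787e-09 − 0.00921600) = 7.61904e-09.

S_4 ≈ 92.5416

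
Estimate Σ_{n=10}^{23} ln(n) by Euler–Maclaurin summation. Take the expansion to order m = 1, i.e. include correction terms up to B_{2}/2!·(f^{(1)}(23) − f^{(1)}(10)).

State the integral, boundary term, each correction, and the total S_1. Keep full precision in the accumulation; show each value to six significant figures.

S_1 ≈ 38.8048

The integral term ∫_10^23 ln(x) dx = 36.0905.
Endpoint term: (f(10) + f(23))/2 = (2.30259 + 3.13549)/2 = 2.71904.
Integral + boundary = 38.8096.
Order-1 term: 1/12 · (0.0434783 − 0.100000) = -0.00471014.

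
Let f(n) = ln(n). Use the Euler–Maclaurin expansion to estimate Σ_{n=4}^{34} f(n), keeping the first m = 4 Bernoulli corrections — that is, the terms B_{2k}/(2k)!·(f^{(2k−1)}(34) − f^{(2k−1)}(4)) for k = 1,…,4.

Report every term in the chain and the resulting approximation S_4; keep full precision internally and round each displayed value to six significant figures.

The integral term ∫_4^34 ln(x) dx = 84.3511.
Endpoint term: (f(4) + f(34))/2 = (1.38629 + 3.52636)/2 = 2.45633.
So far: 86.8074.
k=1: B_{2}/(2)! × [f^{(1)}(34) − f^{(1)}(4)] = 1/12 × (0.0294118 − 0.250000) = -0.0183824.
Running total after k=1: 86.7890.
k=2: B_{4}/(4)! × [f^{(3)}(34) − f^{(3)}(4)] = −1/720 × (5.08854e-05 − 0.0312500) = 4.33321e-05.
Running total after k=2: 86.7891.
k=3: B_{6}/(6)! × [f^{(5)}(34) − f^{(5)}(4)] = 1/30240 × (5.28222e-07 − 0.0234375) = -7.75032e-07.
Running total after k=3: 86.7891.
k=4: B_{8}/(8)! × [f^{(7)}(34) − f^{(7)}(4)] = −1/1209600 × (1.37082e-08 − 0.0439453) = 3.63304e-08.

S_4 ≈ 86.7891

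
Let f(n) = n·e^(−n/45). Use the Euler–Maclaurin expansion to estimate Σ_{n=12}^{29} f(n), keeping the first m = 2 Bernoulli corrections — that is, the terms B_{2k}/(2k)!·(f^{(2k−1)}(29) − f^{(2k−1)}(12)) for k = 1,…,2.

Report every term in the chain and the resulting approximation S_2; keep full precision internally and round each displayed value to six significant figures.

S_2 ≈ 228.685

Integral: ∫_12^29 x·e^(−x/45) dx = 216.509.
Boundary: ½(f(12) + f(29)) = ½(9.19114 + 15.2237) = 12.2074.
Integral + boundary = 228.716.
k=1: B_{2}/(2)! × [f^{(1)}(29) − f^{(1)}(12)] = 1/12 × (0.186650 − 0.561681) = -0.0312525.
Running total after k=1: 228.685.
k=2: B_{4}/(4)! × [f^{(3)}(29) − f^{(3)}(12)] = −1/720 × (0.000610646 − 0.00103385) = 5.87777e-07.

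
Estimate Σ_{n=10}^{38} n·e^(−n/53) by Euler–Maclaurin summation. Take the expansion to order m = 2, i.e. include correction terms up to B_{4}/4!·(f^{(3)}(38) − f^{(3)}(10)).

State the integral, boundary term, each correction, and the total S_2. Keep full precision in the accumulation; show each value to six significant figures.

The integral term ∫_10^38 x·e^(−x/53) dx = 410.162.
½[f(10) + f(38)] = ½[8.28052 + 18.5525] = 13.4165.
Integral + boundary = 423.578.
Order-1 term: 1/12 · (0.138177 − 0.671816) = -0.0444699.
Running total after k=1: 423.534.
Order-2 term: −1/720 · (0.000396805 − 0.000828736) = 5.99905e-07.

S_2 ≈ 423.534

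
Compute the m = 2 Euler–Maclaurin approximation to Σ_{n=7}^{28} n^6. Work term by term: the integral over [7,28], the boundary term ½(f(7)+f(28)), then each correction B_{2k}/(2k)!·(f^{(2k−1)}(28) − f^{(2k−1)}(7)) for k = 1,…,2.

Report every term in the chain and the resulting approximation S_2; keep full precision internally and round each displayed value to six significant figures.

∫_7^28 x^6 dx evaluates to 1.92744e+09.
½[f(7) + f(28)] = ½[117649 + 4.81890e+08] = 2.41004e+08.
So far: 2.16845e+09.
k=1: B_{2}/(2)! × [f^{(1)}(28) − f^{(1)}(7)] = 1/12 × (1.03262e+08 − 100842) = 8.59678e+06.
Running total after k=1: 2.17704e+09.
k=2: B_{4}/(4)! × [f^{(3)}(28) − f^{(3)}(7)] = −1/720 × (2.63424e+06 − 41160.0) = -3601.50.

S_2 ≈ 2.17704e+09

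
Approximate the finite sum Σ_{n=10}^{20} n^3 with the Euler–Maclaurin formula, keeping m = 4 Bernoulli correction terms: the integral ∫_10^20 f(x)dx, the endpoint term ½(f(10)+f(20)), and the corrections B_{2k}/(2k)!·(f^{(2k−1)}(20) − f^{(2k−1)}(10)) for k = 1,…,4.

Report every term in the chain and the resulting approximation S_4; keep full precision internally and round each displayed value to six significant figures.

S_4 ≈ 42075.0

∫_10^20 x^3 dx evaluates to 37500.0.
Boundary: ½(f(10) + f(20)) = ½(1000.00 + 8000.00) = 4500.00.
Running total after boundary: 42000.0.
Correction k=1: B_{2}/2! · (f^{(1)}(20) − f^{(1)}(10)) = 1/12 · (1200.00 − 300.000) = 75.0000.
Running total after k=1: 42075.0.
Correction k=2: B_{4}/4! · (f^{(3)}(20) − f^{(3)}(10)) = −1/720 · (6.00000 − 6.00000) = 0.00000.
Running total after k=2: 42075.0.
Correction k=3: B_{6}/6! · (f^{(5)}(20) − f^{(5)}(10)) = 1/30240 · (0.00000 − 0.00000) = 0.00000.
Running total after k=3: 42075.0.
Correction k=4: B_{8}/8! · (f^{(7)}(20) − f^{(7)}(10)) = −1/1209600 · (0.00000 − 0.00000) = 0.00000.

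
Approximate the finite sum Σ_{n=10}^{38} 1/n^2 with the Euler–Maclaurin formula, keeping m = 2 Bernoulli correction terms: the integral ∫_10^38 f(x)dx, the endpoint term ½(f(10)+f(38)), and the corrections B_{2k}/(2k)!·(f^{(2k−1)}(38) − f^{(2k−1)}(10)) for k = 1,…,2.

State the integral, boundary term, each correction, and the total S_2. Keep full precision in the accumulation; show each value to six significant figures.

S_2 ≈ 0.0791938

Integral: ∫_10^38 1/x^2 dx = 0.0736842.
Endpoint term: (f(10) + f(38))/2 = (0.0100000 + 0.000692521)/2 = 0.00534626.
So far: 0.0790305.
Order-1 term: 1/12 · (-3.64485e-05 − (-0.00200000)) = 0.000163629.
After k=1: 0.0791941.
Order-2 term: −1/720 · (-3.02896e-07 − (-0.000240000)) = -3.32913e-07.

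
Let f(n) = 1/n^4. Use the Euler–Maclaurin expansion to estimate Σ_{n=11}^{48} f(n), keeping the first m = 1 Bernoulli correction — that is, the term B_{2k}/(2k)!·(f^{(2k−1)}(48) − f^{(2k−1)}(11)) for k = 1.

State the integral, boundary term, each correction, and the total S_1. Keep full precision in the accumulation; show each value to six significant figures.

S_1 ≈ 0.000283737

∫_11^48 1/x^4 dx evaluates to 0.000247424.
Endpoint term: (f(11) + f(48))/2 = (6.83013e-05 + 1.88380e-07)/2 = 3.42449e-05.
Integral + boundary = 0.000281669.
Order-1 term: 1/12 · (-1.56983e-08 − (-2.48369e-05)) = 2.06843e-06.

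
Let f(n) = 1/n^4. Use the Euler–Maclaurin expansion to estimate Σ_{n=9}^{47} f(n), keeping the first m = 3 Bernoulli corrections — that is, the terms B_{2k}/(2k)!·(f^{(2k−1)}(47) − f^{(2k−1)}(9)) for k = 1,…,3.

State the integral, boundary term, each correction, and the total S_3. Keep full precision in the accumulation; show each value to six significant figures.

The integral term ∫_9^47 1/x^4 dx = 0.000454037.
Endpoint term: (f(9) + f(47))/2 = (0.000152416 + 2.04931e-07)/2 = 7.63104e-05.
So far: 0.000530347.
Correction k=1: B_{2}/2! · (f^{(1)}(47) − f^{(1)}(9)) = 1/12 · (-1.74410e-08 − (-6.77404e-05)) = 5.64358e-06.
Running total after k=1: 0.000535991.
Correction k=2: B_{4}/4! · (f^{(3)}(47) − f^{(3)}(9)) = −1/720 · (-2.36862e-10 − (-2.50890e-05)) = -3.48455e-08.
Running total after k=2: 0.000535956.
Correction k=3: B_{6}/6! · (f^{(5)}(47) − f^{(5)}(9)) = 1/30240 · (-6.00466e-12 − (-1.73455e-05)) = 5.73594e-10.

S_3 ≈ 0.000535956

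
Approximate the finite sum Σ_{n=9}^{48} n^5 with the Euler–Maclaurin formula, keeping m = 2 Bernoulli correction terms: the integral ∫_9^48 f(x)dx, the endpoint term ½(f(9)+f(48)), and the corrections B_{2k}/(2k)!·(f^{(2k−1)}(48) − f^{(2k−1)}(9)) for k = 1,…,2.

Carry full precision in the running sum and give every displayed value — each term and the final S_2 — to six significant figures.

S_2 ≈ 2.16798e+09

The integral term ∫_9^48 x^5 dx = 2.03834e+09.
Endpoint term: (f(9) + f(48))/2 = (59049.0 + 2.54804e+08)/2 = 1.27432e+08.
Integral + boundary = 2.16577e+09.
k=1: B_{2}/(2)! × [f^{(1)}(48) − f^{(1)}(9)] = 1/12 × (2.65421e+07 − 32805.0) = 2.20911e+06.
After k=1: 2.16798e+09.
k=2: B_{4}/(4)! × [f^{(3)}(48) − f^{(3)}(9)] = −1/720 × (138240 − 4860.00) = -185.250.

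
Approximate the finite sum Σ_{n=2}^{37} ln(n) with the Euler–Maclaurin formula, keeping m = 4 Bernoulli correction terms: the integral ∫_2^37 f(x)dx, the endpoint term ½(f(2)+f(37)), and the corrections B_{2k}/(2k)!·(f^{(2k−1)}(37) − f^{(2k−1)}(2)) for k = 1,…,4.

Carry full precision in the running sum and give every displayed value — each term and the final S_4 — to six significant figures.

S_4 ≈ 99.3306

Integral: ∫_2^37 ln(x) dx = 97.2177.
½[f(2) + f(37)] = ½[0.693147 + 3.61092] = 2.15203.
Running total after boundary: 99.3697.
k=1: B_{2}/(2)! × [f^{(1)}(37) − f^{(1)}(2)] = 1/12 × (0.0270270 − 0.500000) = -0.0394144.
After k=1: 99.3303.
k=2: B_{4}/(4)! × [f^{(3)}(37) − f^{(3)}(2)] = −1/720 × (3.94843e-05 − 0.250000) = 0.000347167.
After k=2: 99.3306.
k=3: B_{6}/(6)! × [f^{(5)}(37) − f^{(5)}(2)] = 1/30240 × (3.46101e-07 − 0.750000) = -2.48016e-05.
After k=3: 99.3306.
k=4: B_{8}/(8)! × [f^{(7)}(37) − f^{(7)}(2)] = −1/1209600 × (7.58439e-09 − 5.62500) = 4.65030e-06.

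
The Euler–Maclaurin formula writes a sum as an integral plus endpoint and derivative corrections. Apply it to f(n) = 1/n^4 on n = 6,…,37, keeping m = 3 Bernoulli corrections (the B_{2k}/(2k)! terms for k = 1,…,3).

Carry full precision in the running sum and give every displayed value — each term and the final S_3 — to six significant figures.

The integral term ∫_6^37 1/x^4 dx = 0.00153663.
½[f(6) + f(37)] = ½[0.000771605 + 5.33572e-07] = 0.000386069.
Running total after boundary: 0.00192270.
Order-1 term: 1/12 · (-5.76835e-08 − (-0.000514403)) = 4.28621e-05.
Running total after k=1: 0.00196556.
Order-2 term: −1/720 · (-1.26406e-09 − (-0.000428669)) = -5.95372e-07.
Running total after k=2: 0.00196497.
Order-3 term: 1/30240 · (-5.17075e-11 − (-0.000666819)) = 2.20509e-08.

S_3 ≈ 0.00196499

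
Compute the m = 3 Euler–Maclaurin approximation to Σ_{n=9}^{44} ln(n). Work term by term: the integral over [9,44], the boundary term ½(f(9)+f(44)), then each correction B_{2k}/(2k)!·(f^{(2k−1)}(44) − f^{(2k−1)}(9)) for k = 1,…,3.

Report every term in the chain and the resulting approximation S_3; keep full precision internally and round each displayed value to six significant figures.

Integral: ∫_9^44 ln(x) dx = 111.729.
Endpoint term: (f(9) + f(44))/2 = (2.19722 + 3.78419)/2 = 2.99071.
Running total after boundary: 114.720.
k=1: B_{2}/(2)! × [f^{(1)}(44) − f^{(1)}(9)] = 1/12 × (0.0227273 − 0.111111) = -0.00736532.
After k=1: 114.713.
k=2: B_{4}/(4)! × [f^{(3)}(44) − f^{(3)}(9)] = −1/720 × (2.34786e-05 − 0.00274348) = 3.77779e-06.
After k=2: 114.713.
k=3: B_{6}/(6)! × [f^{(5)}(44) − f^{(5)}(9)] = 1/30240 × (1.45528e-07 − 0.000406442) = -1.34357e-08.

S_3 ≈ 114.713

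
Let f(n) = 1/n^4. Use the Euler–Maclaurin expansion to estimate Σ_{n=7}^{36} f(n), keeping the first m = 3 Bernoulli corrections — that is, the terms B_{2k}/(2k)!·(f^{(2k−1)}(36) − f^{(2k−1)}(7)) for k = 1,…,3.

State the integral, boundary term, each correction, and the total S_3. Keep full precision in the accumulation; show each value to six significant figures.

S_3 ≈ 0.00119285

Integral: ∫_7^36 1/x^4 dx = 0.000964673.
Endpoint term: (f(7) + f(36))/2 = (0.000416493 + 5.95374e-07)/2 = 0.000208544.
Running total after boundary: 0.00117322.
Correction k=1: B_{2}/2! · (f^{(1)}(36) − f^{(1)}(7)) = 1/12 · (-6.61527e-08 − (-0.000237996)) = 1.98275e-05.
Running total after k=1: 0.00119304.
Correction k=2: B_{4}/4! · (f^{(3)}(36) − f^{(3)}(7)) = −1/720 · (-1.53131e-09 − (-0.000145712)) = -2.02375e-07.
Running total after k=2: 0.00119284.
Correction k=3: B_{6}/6! · (f^{(5)}(36) − f^{(5)}(7)) = 1/30240 · (-6.61678e-11 − (-0.000166528)) = 5.50687e-09.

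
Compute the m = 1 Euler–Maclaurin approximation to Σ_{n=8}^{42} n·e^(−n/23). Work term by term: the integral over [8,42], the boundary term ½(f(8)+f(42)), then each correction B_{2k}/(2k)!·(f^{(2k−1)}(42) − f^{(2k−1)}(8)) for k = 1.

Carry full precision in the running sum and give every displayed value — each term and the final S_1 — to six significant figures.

Integral: ∫_8^42 x·e^(−x/23) dx = 262.778.
Boundary: ½(f(8) + f(42)) = ½(5.64977 + 6.76379) = 6.20678.
So far: 268.984.
Order-1 term: 1/12 · (-0.133035 − 0.460579) = -0.0494679.

S_1 ≈ 268.935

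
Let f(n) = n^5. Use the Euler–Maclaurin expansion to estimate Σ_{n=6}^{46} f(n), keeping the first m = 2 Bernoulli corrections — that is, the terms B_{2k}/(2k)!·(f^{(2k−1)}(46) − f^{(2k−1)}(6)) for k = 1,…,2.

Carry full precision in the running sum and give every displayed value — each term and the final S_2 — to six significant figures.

Integral: ∫_6^46 x^5 dx = 1.57904e+09.
Endpoint term: (f(6) + f(46))/2 = (7776.00 + 2.05963e+08)/2 = 1.02985e+08.
So far: 1.68203e+09.
k=1: B_{2}/(2)! × [f^{(1)}(46) − f^{(1)}(6)] = 1/12 × (2.23873e+07 − 6480.00) = 1.86507e+06.
After k=1: 1.68389e+09.
k=2: B_{4}/(4)! × [f^{(3)}(46) − f^{(3)}(6)] = −1/720 × (126960 − 2160.00) = -173.333.

S_2 ≈ 1.68389e+09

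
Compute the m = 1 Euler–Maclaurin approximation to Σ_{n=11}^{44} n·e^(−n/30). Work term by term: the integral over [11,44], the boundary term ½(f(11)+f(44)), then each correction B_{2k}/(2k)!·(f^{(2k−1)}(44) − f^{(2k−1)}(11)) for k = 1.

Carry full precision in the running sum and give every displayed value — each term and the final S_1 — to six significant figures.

∫_11^44 x·e^(−x/30) dx evaluates to 340.301.
Boundary: ½(f(11) + f(44)) = ½(7.62345 + 10.1505) = 8.88697.
So far: 349.188.
k=1: B_{2}/(2)! × [f^{(1)}(44) − f^{(1)}(11)] = 1/12 × (-0.107657 − 0.438926) = -0.0455485.

S_1 ≈ 349.143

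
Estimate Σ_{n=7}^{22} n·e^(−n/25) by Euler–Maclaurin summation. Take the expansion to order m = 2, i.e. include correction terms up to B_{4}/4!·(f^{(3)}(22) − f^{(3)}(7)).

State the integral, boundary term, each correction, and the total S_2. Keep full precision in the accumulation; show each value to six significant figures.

S_2 ≈ 124.424

Integral: ∫_7^22 x·e^(−x/25) dx = 117.257.
½[f(7) + f(22)] = ½[5.29049 + 9.12522] = 7.20786.
Integral + boundary = 124.465.
Correction k=1: B_{2}/2! · (f^{(1)}(22) − f^{(1)}(7)) = 1/12 · (0.0497739 − 0.544164) = -0.0411992.
Running total after k=1: 124.424.
Correction k=2: B_{4}/4! · (f^{(3)}(22) − f^{(3)}(7)) = −1/720 · (0.00140694 − 0.00328917) = 2.61420e-06.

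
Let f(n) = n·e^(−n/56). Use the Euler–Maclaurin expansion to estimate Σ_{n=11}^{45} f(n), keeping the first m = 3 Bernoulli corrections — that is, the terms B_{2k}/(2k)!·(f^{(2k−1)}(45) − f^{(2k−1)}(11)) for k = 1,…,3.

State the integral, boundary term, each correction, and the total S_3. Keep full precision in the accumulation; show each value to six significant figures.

Integral: ∫_11^45 x·e^(−x/56) dx = 550.524.
Endpoint term: (f(11) + f(45))/2 = (9.03826 + 20.1477)/2 = 14.5930.
So far: 565.117.
Order-1 term: 1/12 · (0.0879464 − 0.660263) = -0.0476930.
Running total after k=1: 565.069.
Order-2 term: −1/720 · (0.000313584 − 0.000734561) = 5.84689e-07.
Running total after k=2: 565.069.
Order-3 term: 1/30240 · (1.91047e-07 − 4.01332e-07) = -6.95387e-12.

S_3 ≈ 565.069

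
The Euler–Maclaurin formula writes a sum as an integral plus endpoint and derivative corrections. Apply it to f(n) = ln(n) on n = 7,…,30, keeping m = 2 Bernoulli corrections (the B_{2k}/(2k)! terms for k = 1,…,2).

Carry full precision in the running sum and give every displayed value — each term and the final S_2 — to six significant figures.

∫_7^30 ln(x) dx evaluates to 65.4146.
Boundary: ½(f(7) + f(30)) = ½(1.94591 + 3.40120) = 2.67355.
Integral + boundary = 68.0881.
k=1: B_{2}/(2)! × [f^{(1)}(30) − f^{(1)}(7)] = 1/12 × (0.0333333 − 0.142857) = -0.00912698.
Running total after k=1: 68.0790.
k=2: B_{4}/(4)! × [f^{(3)}(30) − f^{(3)}(7)] = −1/720 × (7.40741e-05 − 0.00583090) = 7.99560e-06.

S_2 ≈ 68.0790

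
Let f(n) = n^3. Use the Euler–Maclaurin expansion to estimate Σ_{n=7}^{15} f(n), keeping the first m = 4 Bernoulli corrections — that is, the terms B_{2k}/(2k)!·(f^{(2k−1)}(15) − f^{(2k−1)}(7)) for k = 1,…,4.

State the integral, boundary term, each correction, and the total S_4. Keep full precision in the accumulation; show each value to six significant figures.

S_4 ≈ 13959.0

The integral term ∫_7^15 x^3 dx = 12056.0.
Endpoint term: (f(7) + f(15))/2 = (343.000 + 3375.00)/2 = 1859.00.
Integral + boundary = 13915.0.
Correction k=1: B_{2}/2! · (f^{(1)}(15) − f^{(1)}(7)) = 1/12 · (675.000 − 147.000) = 44.0000.
Running total after k=1: 13959.0.
Correction k=2: B_{4}/4! · (f^{(3)}(15) − f^{(3)}(7)) = −1/720 · (6.00000 − 6.00000) = 0.00000.
Running total after k=2: 13959.0.
Correction k=3: B_{6}/6! · (f^{(5)}(15) − f^{(5)}(7)) = 1/30240 · (0.00000 − 0.00000) = 0.00000.
Running total after k=3: 13959.0.
Correction k=4: B_{8}/8! · (f^{(7)}(15) − f^{(7)}(7)) = −1/1209600 · (0.00000 − 0.00000) = 0.00000.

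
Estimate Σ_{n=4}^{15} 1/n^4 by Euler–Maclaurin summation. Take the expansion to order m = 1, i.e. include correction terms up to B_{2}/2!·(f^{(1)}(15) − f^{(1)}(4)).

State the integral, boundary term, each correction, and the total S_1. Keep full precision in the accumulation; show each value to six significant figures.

The integral term ∫_4^15 1/x^4 dx = 0.00510957.
Boundary: ½(f(4) + f(15)) = ½(0.00390625 + 1.97531e-05) = 0.00196300.
Running total after boundary: 0.00707257.
k=1: B_{2}/(2)! × [f^{(1)}(15) − f^{(1)}(4)] = 1/12 × (-5.26749e-06 − (-0.00390625)) = 0.000325082.

S_1 ≈ 0.00739765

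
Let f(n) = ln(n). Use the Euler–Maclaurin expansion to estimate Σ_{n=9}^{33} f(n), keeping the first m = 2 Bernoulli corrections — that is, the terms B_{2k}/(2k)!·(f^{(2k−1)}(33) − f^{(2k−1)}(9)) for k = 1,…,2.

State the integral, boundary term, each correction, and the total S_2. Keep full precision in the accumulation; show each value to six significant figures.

S_2 ≈ 74.4499

The integral term ∫_9^33 ln(x) dx = 71.6097.
½[f(9) + f(33)] = ½[2.19722 + 3.49651] = 2.84687.
Integral + boundary = 74.4566.
Correction k=1: B_{2}/2! · (f^{(1)}(33) − f^{(1)}(9)) = 1/12 · (0.0303030 − 0.111111) = -0.00673401.
After k=1: 74.4499.
Correction k=2: B_{4}/4! · (f^{(3)}(33) − f^{(3)}(9)) = −1/720 · (5.56529e-05 − 0.00274348) = 3.73310e-06.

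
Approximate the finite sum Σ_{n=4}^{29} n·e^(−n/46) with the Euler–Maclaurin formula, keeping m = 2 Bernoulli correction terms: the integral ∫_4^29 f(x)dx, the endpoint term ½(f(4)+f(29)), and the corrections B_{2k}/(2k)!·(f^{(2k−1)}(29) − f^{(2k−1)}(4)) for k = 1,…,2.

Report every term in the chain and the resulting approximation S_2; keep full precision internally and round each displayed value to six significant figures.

The integral term ∫_4^29 x·e^(−x/46) dx = 271.806.
Boundary: ½(f(4) + f(29)) = ½(3.66687 + 15.4384) = 9.55266.
Integral + boundary = 281.359.
Order-1 term: 1/12 · (0.196742 − 0.837002) = -0.0533550.
Partial sum through k=1: 281.305.
Order-2 term: −1/720 · (0.000596154 − 0.00126202) = 9.24815e-07.

S_2 ≈ 281.305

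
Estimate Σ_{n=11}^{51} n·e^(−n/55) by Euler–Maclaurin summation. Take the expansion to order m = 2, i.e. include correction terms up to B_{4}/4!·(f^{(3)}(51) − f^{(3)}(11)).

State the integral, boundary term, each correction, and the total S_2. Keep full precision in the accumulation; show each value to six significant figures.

S_2 ≈ 680.002

The integral term ∫_11^51 x·e^(−x/55) dx = 665.463.
Endpoint term: (f(11) + f(51))/2 = (9.00604 + 20.1772)/2 = 14.5916.
Running total after boundary: 680.054.
k=1: B_{2}/(2)! × [f^{(1)}(51) − f^{(1)}(11)] = 1/12 × (0.0287732 − 0.654985) = -0.0521843.
Running total after k=1: 680.002.
k=2: B_{4}/(4)! × [f^{(3)}(51) − f^{(3)}(11)] = −1/720 × (0.000271086 − 0.000757833) = 6.76038e-07.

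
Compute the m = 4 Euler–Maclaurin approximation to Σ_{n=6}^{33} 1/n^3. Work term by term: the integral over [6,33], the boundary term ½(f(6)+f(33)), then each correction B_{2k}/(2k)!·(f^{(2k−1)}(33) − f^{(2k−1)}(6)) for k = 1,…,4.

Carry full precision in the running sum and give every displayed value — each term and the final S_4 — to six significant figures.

S_4 ≈ 0.0159494

∫_6^33 1/x^3 dx evaluates to 0.0134298.
Boundary: ½(f(6) + f(33)) = ½(0.00462963 + 2.78265e-05) = 0.00232873.
Running total after boundary: 0.0157585.
Correction k=1: B_{2}/2! · (f^{(1)}(33) − f^{(1)}(6)) = 1/12 · (-2.52968e-06 − (-0.00231481)) = 0.000192690.
Partial sum through k=1: 0.0159512.
Correction k=2: B_{4}/4! · (f^{(3)}(33) − f^{(3)}(6)) = −1/720 · (-4.64588e-08 − (-0.00128601)) = -1.78606e-06.
Partial sum through k=2: 0.0159494.
Correction k=3: B_{6}/6! · (f^{(5)}(33) − f^{(5)}(6)) = 1/30240 · (-1.79180e-09 − (-0.00150034)) = 4.96145e-08.
Partial sum through k=3: 0.0159494.
Correction k=4: B_{8}/8! · (f^{(7)}(33) − f^{(7)}(6)) = −1/1209600 · (-1.18466e-10 − (-0.00300069)) = -2.48073e-09.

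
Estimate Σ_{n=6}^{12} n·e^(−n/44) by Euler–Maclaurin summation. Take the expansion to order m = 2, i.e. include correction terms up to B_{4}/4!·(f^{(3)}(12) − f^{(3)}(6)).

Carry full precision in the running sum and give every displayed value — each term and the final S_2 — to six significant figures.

S_2 ≈ 50.8802

∫_6^12 x·e^(−x/44) dx evaluates to 43.7115.
Boundary: ½(f(6) + f(12)) = ½(5.23515 + 9.13560) = 7.18538.
Integral + boundary = 50.8969.
Correction k=1: B_{2}/2! · (f^{(1)}(12) − f^{(1)}(6)) = 1/12 · (0.553673 − 0.753545) = -0.0166560.
Partial sum through k=1: 50.8802.
Correction k=2: B_{4}/4! · (f^{(3)}(12) − f^{(3)}(6)) = −1/720 · (0.00107246 − 0.00129060) = 3.02974e-07.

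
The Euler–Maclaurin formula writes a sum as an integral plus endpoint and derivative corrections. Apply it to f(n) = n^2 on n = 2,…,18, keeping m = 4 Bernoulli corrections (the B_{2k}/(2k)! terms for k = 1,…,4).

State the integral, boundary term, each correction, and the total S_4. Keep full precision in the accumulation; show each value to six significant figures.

S_4 ≈ 2108.00

The integral term ∫_2^18 x^2 dx = 1941.33.
Endpoint term: (f(2) + f(18))/2 = (4.00000 + 324.000)/2 = 164.000.
So far: 2105.33.
Correction k=1: B_{2}/2! · (f^{(1)}(18) − f^{(1)}(2)) = 1/12 · (36.0000 − 4.00000) = 2.66667.
After k=1: 2108.00.
Correction k=2: B_{4}/4! · (f^{(3)}(18) − f^{(3)}(2)) = −1/720 · (0.00000 − 0.00000) = 0.00000.
After k=2: 2108.00.
Correction k=3: B_{6}/6! · (f^{(5)}(18) − f^{(5)}(2)) = 1/30240 · (0.00000 − 0.00000) = 0.00000.
After k=3: 2108.00.
Correction k=4: B_{8}/8! · (f^{(7)}(18) − f^{(7)}(2)) = −1/1209600 · (0.00000 − 0.00000) = 0.00000.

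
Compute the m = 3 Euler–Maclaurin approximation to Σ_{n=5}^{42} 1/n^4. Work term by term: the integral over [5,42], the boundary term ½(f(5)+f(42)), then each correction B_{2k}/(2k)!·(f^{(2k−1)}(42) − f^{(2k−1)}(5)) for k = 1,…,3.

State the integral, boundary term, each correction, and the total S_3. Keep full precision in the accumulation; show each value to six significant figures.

S_3 ≈ 0.00356697

∫_5^42 1/x^4 dx evaluates to 0.00266217.
Boundary: ½(f(5) + f(42)) = ½(0.00160000 + 3.21368e-07) = 0.000800161.
So far: 0.00346233.
k=1: B_{2}/(2)! × [f^{(1)}(42) − f^{(1)}(5)] = 1/12 × (-3.06065e-08 − (-0.00128000)) = 0.000106664.
Running total after k=1: 0.00356899.
k=2: B_{4}/(4)! × [f^{(3)}(42) − f^{(3)}(5)] = −1/720 × (-5.20519e-10 − (-0.00153600)) = -2.13333e-06.
Running total after k=2: 0.00356686.
k=3: B_{6}/(6)! × [f^{(5)}(42) − f^{(5)}(5)] = 1/30240 × (-1.65244e-11 − (-0.00344064)) = 1.13778e-07.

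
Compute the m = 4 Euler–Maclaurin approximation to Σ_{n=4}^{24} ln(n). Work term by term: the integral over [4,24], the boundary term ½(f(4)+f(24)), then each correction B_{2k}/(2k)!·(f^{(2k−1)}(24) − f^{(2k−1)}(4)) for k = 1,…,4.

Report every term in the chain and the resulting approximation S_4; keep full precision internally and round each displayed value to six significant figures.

S_4 ≈ 52.9930

The integral term ∫_4^24 ln(x) dx = 50.7281.
Endpoint term: (f(4) + f(24))/2 = (1.38629 + 3.17805)/2 = 2.28217.
Running total after boundary: 53.0103.
Order-1 term: 1/12 · (0.0416667 − 0.250000) = -0.0173611.
Running total after k=1: 52.9929.
Order-2 term: −1/720 · (0.000144676 − 0.0312500) = 4.32018e-05.
Running total after k=2: 52.9930.
Order-3 term: 1/30240 · (3.01408e-06 − 0.0234375) = -7.74950e-07.
Running total after k=3: 52.9930.
Order-4 term: −1/1209600 · (1.56983e-07 − 0.0439453) = 3.63303e-08.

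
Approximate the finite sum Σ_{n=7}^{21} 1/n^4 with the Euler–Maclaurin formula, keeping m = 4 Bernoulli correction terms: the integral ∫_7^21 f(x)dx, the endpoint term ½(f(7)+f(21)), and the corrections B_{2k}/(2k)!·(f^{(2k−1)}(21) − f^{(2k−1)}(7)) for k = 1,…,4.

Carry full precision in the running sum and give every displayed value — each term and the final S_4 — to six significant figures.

S_4 ≈ 0.00116620

Integral: ∫_7^21 1/x^4 dx = 0.000935824.
½[f(7) + f(21)] = ½[0.000416493 + 5.14189e-06] = 0.000210818.
Running total after boundary: 0.00114664.
k=1: B_{2}/(2)! × [f^{(1)}(21) − f^{(1)}(7)] = 1/12 × (-9.79408e-07 − (-0.000237996)) = 1.97514e-05.
Running total after k=1: 0.00116639.
k=2: B_{4}/(4)! × [f^{(3)}(21) − f^{(3)}(7)] = −1/720 × (-6.66264e-08 − (-0.000145712)) = -2.02285e-07.
Running total after k=2: 0.00116619.
k=3: B_{6}/(6)! × [f^{(5)}(21) − f^{(5)}(7)] = 1/30240 × (-8.46049e-09 − (-0.000166528)) = 5.50659e-09.
Running total after k=3: 0.00116620.
k=4: B_{8}/(8)! × [f^{(7)}(21) − f^{(7)}(7)] = −1/1209600 × (-1.72663e-09 − (-0.000305868)) = -2.52865e-10.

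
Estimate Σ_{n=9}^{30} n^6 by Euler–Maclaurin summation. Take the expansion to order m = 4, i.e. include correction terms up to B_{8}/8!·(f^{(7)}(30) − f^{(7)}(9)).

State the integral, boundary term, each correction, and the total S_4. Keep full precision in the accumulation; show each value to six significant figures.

The integral term ∫_9^30 x^6 dx = 3.12360e+09.
Boundary: ½(f(9) + f(30)) = ½(531441 + 7.29000e+08) = 3.64766e+08.
So far: 3.48837e+09.
Order-1 term: 1/12 · (1.45800e+08 − 354294) = 1.21205e+07.
Partial sum through k=1: 3.50049e+09.
Order-2 term: −1/720 · (3.24000e+06 − 87480.0) = -4378.50.
Partial sum through k=2: 3.50048e+09.
Order-3 term: 1/30240 · (21600.0 − 6480.00) = 0.500000.
Partial sum through k=3: 3.50048e+09.
Order-4 term: −1/1209600 · (0.00000 − 0.00000) = 0.00000.

S_4 ≈ 3.50048e+09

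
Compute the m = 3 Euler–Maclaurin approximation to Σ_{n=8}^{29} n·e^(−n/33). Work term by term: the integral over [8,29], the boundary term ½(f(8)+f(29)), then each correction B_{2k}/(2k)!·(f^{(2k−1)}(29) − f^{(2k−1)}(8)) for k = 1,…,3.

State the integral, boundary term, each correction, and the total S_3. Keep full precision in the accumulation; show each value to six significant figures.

S_3 ≈ 221.171

The integral term ∫_8^29 x·e^(−x/33) dx = 212.055.
Boundary: ½(f(8) + f(29)) = ½(6.27779 + 12.0433) = 9.16054.
Integral + boundary = 221.216.
Correction k=1: B_{2}/2! · (f^{(1)}(29) − f^{(1)}(8)) = 1/12 · (0.0503377 − 0.594487) = -0.0453458.
After k=1: 221.171.
Correction k=2: B_{4}/4! · (f^{(3)}(29) − f^{(3)}(8)) = −1/720 · (0.000808916 − 0.00198708) = 1.63634e-06.
After k=2: 221.171.
Correction k=3: B_{6}/6! · (f^{(5)}(29) − f^{(5)}(8)) = 1/30240 · (1.44317e-06 − 3.14808e-06) = -5.63796e-11.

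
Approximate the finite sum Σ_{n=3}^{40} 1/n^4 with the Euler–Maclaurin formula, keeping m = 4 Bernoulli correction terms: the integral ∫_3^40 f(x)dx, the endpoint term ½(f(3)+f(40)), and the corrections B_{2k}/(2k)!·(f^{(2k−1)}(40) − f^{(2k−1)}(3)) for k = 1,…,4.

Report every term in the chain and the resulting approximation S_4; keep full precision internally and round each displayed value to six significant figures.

S_4 ≈ 0.0198175

Integral: ∫_3^40 1/x^4 dx = 0.0123405.
Endpoint term: (f(3) + f(40))/2 = (0.0123457 + 3.90625e-07)/2 = 0.00617303.
Integral + boundary = 0.0185135.
k=1: B_{2}/(2)! × [f^{(1)}(40) − f^{(1)}(3)] = 1/12 × (-3.90625e-08 − (-0.0164609)) = 0.00137174.
Partial sum through k=1: 0.0198852.
k=2: B_{4}/(4)! × [f^{(3)}(40) − f^{(3)}(3)] = −1/720 × (-7.32422e-10 − (-0.0548697)) = -7.62079e-05.
Partial sum through k=2: 0.0198090.
k=3: B_{6}/(6)! × [f^{(5)}(40) − f^{(5)}(3)] = 1/30240 × (-2.56348e-11 − (-0.341411)) = 1.12901e-05.
Partial sum through k=3: 0.0198203.
k=4: B_{8}/(8)! × [f^{(7)}(40) − f^{(7)}(3)] = −1/1209600 × (-1.44196e-12 − (-3.41411)) = -2.82251e-06.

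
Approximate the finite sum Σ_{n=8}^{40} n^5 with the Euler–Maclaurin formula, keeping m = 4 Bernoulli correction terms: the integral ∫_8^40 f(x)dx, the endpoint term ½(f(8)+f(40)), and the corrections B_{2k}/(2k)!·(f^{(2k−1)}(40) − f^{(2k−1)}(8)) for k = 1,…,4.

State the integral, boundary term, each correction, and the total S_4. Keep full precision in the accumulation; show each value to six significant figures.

Integral: ∫_8^40 x^5 dx = 6.82623e+08.
Boundary: ½(f(8) + f(40)) = ½(32768.0 + 1.02400e+08) = 5.12164e+07.
Running total after boundary: 7.33839e+08.
Correction k=1: B_{2}/2! · (f^{(1)}(40) − f^{(1)}(8)) = 1/12 · (1.28000e+07 − 20480.0) = 1.06496e+06.
After k=1: 7.34904e+08.
Correction k=2: B_{4}/4! · (f^{(3)}(40) − f^{(3)}(8)) = −1/720 · (96000.0 − 3840.00) = -128.000.
After k=2: 7.34904e+08.
Correction k=3: B_{6}/6! · (f^{(5)}(40) − f^{(5)}(8)) = 1/30240 · (120.000 − 120.000) = 0.00000.
After k=3: 7.34904e+08.
Correction k=4: B_{8}/8! · (f^{(7)}(40) − f^{(7)}(8)) = −1/1209600 · (0.00000 − 0.00000) = 0.00000.

S_4 ≈ 7.34904e+08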